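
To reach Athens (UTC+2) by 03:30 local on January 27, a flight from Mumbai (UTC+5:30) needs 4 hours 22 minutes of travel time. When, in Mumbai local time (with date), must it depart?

02:38 on Jan 27

Target arrival in UTC: 03:30 − 2:00 = 01:30 on Jan 27.
Subtract 4 hours 22 minutes → departure 21:08 UTC on Jan 26.
Mumbai is UTC+5:30: 21:08 + 5:30 = 02:38 on Jan 27.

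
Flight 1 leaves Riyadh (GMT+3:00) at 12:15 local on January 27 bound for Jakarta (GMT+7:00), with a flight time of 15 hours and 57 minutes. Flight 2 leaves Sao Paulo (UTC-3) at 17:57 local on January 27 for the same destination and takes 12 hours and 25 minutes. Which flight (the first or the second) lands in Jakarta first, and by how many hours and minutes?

Flight 1 in UTC: 12:15 − 3:00 = 09:15 on Jan 27.
+15 hours 57 minutes → arrive 01:12 UTC on Jan 28.
Flight 2 in UTC: 17:57 + 3:00 = 20:57 on Jan 27.
+12 hours 25 minutes → arrive 09:22 UTC on Jan 28.
Flight 1 lands earlier by 8 hours 10 minutes.

the first, by 8 hours 10 minutes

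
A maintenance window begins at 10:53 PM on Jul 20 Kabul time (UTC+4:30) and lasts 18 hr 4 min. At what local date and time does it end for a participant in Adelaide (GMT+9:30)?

9:57 PM on Jul 21

Convert start to UTC: 10:53 PM − 4:30 = 6:23 PM UTC on Jul 20.
Add 18 hours and 4 minutes duration → 12:27 PM UTC (Jul 21).
Adelaide is UTC+9:30, so local end time = 12:27 PM + 9:30 = 9:57 PM on Jul 21.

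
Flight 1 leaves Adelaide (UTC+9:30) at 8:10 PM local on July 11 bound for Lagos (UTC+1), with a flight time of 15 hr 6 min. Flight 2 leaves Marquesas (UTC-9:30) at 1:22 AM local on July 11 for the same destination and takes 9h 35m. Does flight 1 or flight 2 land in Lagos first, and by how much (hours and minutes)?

Flight 1 in UTC: 8:10 PM − 9:30 = 10:40 AM on Jul 11.
+15 hours 6 minutes → arrive 1:46 AM UTC on Jul 12.
Flight 2 in UTC: 1:22 AM + 9:30 = 10:52 AM on Jul 11.
+9 hours and 35 minutes → arrive 8:27 PM UTC on Jul 11.
Flight 2 lands earlier by 5 hours 19 minutes.

the second, by 5 hours 19 minutes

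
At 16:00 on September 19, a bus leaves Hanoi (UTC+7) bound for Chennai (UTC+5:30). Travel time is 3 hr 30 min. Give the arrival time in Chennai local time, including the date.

18:00 on September 19

Convert departure to UTC: 16:00 − 7:00 = 09:00 UTC on Sep 19.
Add 3 hours and 30 minutes travel time → 12:30 UTC.
Chennai is UTC+5:30, so local arrival = 12:30 + 5:30 = 18:00 on Sep 19.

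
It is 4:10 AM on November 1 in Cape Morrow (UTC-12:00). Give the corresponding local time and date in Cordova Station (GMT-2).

In UTC: 4:10 AM + 12:00 = 4:10 PM on Nov 1.
Cordova Station is UTC−2:00: 4:10 PM − 2:00 = 2:10 PM on Nov 1.

2:10 PM on November 1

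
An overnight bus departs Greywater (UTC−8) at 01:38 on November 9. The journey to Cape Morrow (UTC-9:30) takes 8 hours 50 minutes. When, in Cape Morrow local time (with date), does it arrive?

08:58 on Nov 9

Convert departure to UTC: 01:38 + 8:00 = 09:38 UTC on Nov 9.
Add 8 hours 50 minutes travel time → 18:28 UTC.
Cape Morrow is UTC−9:30, so local arrival = 18:28 − 9:30 = 08:58 on Nov 9.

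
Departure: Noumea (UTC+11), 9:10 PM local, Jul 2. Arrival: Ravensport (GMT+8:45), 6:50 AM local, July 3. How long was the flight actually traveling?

Ravensport is 2:15 behind Noumea.
Clock-face elapsed time (ignoring zones) is 9 hours 40 minutes.
Actual elapsed = 9 hours 40 minutes + 2:15 = 11 hours 55 minutes.

11 hours 55 minutes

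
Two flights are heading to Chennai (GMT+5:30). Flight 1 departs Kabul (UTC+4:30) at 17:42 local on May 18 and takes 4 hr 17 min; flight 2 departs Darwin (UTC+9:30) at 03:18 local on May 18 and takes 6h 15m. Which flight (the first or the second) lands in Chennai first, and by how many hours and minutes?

the second, by 17 hours 26 minutes

Flight 1 in UTC: 17:42 − 4:30 = 13:12 on May 18.
+4 hours 17 minutes → arrive 17:29 UTC on May 18.
Flight 2 in UTC: 03:18 − 9:30 = 17:48 on May 17.
+6 hours and 15 minutes → arrive 00:03 UTC on May 18.
Flight 2 lands earlier by 17 hours 26 minutes.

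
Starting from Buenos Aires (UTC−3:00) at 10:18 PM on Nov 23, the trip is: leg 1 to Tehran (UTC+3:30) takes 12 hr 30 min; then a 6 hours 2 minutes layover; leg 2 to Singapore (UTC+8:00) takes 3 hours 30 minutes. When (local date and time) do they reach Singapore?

Convert departure to UTC: 10:18 PM + 3:00 = 1:18 AM UTC on Nov 24.
Add 12 hours and 30 minutes leg 1 → 1:48 PM UTC.
Add 6 hours and 2 minutes layover in Tehran → 7:50 PM UTC.
Add 3 hours and 30 minutes leg 2 → 11:20 PM UTC.
Singapore is UTC+8:00, so local arrival = 11:20 PM + 8:00 = 7:20 AM on Nov 25.

7:20 AM on Nov 25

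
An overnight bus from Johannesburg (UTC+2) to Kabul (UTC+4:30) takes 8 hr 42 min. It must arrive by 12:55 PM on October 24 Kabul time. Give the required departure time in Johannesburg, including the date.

Target arrival in UTC: 12:55 PM − 4:30 = 8:25 AM on Oct 24.
Subtract 8 hours and 42 minutes → departure 11:43 PM UTC on Oct 23.
Johannesburg is UTC+2:00: 11:43 PM + 2:00 = 1:43 AM on Oct 24.

1:43 AM on October 24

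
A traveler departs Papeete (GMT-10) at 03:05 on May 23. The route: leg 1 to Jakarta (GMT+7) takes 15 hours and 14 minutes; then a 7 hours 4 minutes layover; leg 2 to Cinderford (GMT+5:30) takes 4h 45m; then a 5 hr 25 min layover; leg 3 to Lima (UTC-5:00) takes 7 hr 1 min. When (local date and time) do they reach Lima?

Convert departure to UTC: 03:05 + 10:00 = 13:05 UTC on May 23.
Add 15 hours 14 minutes leg 1 → 04:19 UTC (May 24).
Add 7 hours and 4 minutes layover in Jakarta → 11:23 UTC.
Add 4 hours 45 minutes leg 2 → 16:08 UTC.
Add 5 hours and 25 minutes layover in Cinderford → 21:33 UTC.
Add 7 hours and 1 minute leg 3 → 04:34 UTC (May 25).
Lima is UTC−5:00, so local arrival = 04:34 − 5:00 = 23:34 on May 24.

23:34 on May 24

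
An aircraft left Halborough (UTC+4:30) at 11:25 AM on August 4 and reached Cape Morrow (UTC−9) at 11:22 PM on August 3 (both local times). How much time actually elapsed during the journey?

1 hour 27 minutes

Departure in UTC: 11:25 AM − 4:30 = 6:55 AM on Aug 4.
Arrival in UTC: 11:22 PM + 9:00 = 8:22 AM on Aug 4.
Elapsed = 8:22 AM − 6:55 AM = 1 hour 27 minutes.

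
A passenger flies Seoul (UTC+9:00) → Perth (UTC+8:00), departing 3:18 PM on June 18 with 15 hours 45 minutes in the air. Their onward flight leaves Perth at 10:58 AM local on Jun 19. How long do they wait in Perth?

4 hours 55 minutes

Convert departure to UTC: 3:18 PM − 9:00 = 6:18 AM UTC on Jun 18.
Add 15 hours and 45 minutes flight time → 10:03 PM UTC.
Perth is UTC+8:00, so local arrival = 10:03 PM + 8:00 = 6:03 AM on Jun 19.
Layover = 10:58 AM − 6:03 AM = 4 hours 55 minutes.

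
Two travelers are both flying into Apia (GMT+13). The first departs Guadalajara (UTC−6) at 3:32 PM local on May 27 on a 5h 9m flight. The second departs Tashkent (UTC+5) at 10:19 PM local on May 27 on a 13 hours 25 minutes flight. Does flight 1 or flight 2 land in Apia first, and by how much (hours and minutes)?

the first, by 4 hours 3 minutes

Flight 1 in UTC: 3:32 PM + 6:00 = 9:32 PM on May 27.
+5 hours and 9 minutes → arrive 2:41 AM UTC on May 28.
Flight 2 in UTC: 10:19 PM − 5:00 = 5:19 PM on May 27.
+13 hours and 25 minutes → arrive 6:44 AM UTC on May 28.
Flight 1 lands earlier by 4 hours 3 minutes.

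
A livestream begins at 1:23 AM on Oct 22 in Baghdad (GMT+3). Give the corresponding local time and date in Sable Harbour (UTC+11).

9:23 AM on October 22

In UTC: 1:23 AM − 3:00 = 10:23 PM on Oct 21.
Sable Harbour is UTC+11:00: 10:23 PM + 11:00 = 9:23 AM on Oct 22.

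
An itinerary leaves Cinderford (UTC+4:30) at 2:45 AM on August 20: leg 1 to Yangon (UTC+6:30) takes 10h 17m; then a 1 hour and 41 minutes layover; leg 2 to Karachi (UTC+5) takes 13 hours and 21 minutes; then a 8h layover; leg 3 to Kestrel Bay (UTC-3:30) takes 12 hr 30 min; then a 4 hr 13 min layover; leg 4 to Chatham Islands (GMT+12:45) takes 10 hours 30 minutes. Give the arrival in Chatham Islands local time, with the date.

Convert departure to UTC: 2:45 AM − 4:30 = 10:15 PM UTC on Aug 19.
Add 10 hours and 17 minutes leg 1 → 8:32 AM UTC (Aug 20).
Add 1 hour 41 minutes layover in Yangon → 10:13 AM UTC.
Add 13 hours and 21 minutes leg 2 → 11:34 PM UTC.
Add 8 hours layover in Karachi → 7:34 AM UTC (Aug 21).
Add 12 hours and 30 minutes leg 3 → 8:04 PM UTC.
Add 4 hours and 13 minutes layover in Kestrel Bay → 12:17 AM UTC (Aug 22).
Add 10 hours 30 minutes leg 4 → 10:47 AM UTC.
Chatham Islands is UTC+12:45, so local arrival = 10:47 AM + 12:45 = 11:32 PM on Aug 22.

11:32 PM on Aug 22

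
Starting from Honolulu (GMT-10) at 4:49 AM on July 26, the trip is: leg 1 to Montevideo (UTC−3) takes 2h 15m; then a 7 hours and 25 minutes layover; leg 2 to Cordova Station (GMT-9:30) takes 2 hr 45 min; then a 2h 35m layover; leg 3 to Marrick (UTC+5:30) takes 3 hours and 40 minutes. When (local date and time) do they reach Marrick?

2:59 PM on July 27

Convert departure to UTC: 4:49 AM + 10:00 = 2:49 PM UTC on Jul 26.
Add 2 hours 15 minutes leg 1 → 5:04 PM UTC.
Add 7 hours 25 minutes layover in Montevideo → 12:29 AM UTC (Jul 27).
Add 2 hours 45 minutes leg 2 → 3:14 AM UTC.
Add 2 hours and 35 minutes layover in Cordova Station → 5:49 AM UTC.
Add 3 hours 40 minutes leg 3 → 9:29 AM UTC.
Marrick is UTC+5:30, so local arrival = 9:29 AM + 5:30 = 2:59 PM on Jul 27.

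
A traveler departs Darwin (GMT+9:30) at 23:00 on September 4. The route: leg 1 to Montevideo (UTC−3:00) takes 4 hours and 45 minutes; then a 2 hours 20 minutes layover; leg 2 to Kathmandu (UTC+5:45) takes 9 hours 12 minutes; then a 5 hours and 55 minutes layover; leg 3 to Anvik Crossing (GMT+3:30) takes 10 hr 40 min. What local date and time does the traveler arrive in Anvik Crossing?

01:52 on September 6

Convert departure to UTC: 23:00 − 9:30 = 13:30 UTC on Sep 4.
Add 4 hours 45 minutes leg 1 → 18:15 UTC.
Add 2 hours 20 minutes layover in Montevideo → 20:35 UTC.
Add 9 hours and 12 minutes leg 2 → 05:47 UTC (Sep 5).
Add 5 hours and 55 minutes layover in Kathmandu → 11:42 UTC.
Add 10 hours and 40 minutes leg 3 → 22:22 UTC.
Anvik Crossing is UTC+3:30, so local arrival = 22:22 + 3:30 = 01:52 on Sep 6.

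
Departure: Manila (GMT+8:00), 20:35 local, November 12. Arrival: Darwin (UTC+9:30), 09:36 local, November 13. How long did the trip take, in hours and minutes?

11 hours 31 minutes

Darwin is 1:30 ahead of Manila.
Clock-face elapsed time (ignoring zones) is 13 hours 1 minute.
Actual elapsed = 13 hours 1 minute − 1:30 = 11 hours 31 minutes.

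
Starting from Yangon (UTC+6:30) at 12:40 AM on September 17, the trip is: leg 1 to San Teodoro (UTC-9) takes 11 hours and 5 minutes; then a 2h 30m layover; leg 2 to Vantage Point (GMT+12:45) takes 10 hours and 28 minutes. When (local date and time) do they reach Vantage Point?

6:58 AM on September 18

Convert departure to UTC: 12:40 AM − 6:30 = 6:10 PM UTC on Sep 16.
Add 11 hours and 5 minutes leg 1 → 5:15 AM UTC (Sep 17).
Add 2 hours 30 minutes layover in San Teodoro → 7:45 AM UTC.
Add 10 hours and 28 minutes leg 2 → 6:13 PM UTC.
Vantage Point is UTC+12:45, so local arrival = 6:13 PM + 12:45 = 6:58 AM on Sep 18.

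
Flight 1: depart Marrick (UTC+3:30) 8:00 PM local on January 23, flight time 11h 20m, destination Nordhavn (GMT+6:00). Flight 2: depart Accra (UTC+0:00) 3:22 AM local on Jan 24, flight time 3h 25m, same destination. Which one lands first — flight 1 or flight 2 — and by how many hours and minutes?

the first, by 2 hours 57 minutes

Flight 1 in UTC: 8:00 PM − 3:30 = 4:30 PM on Jan 23.
+11 hours 20 minutes → arrive 3:50 AM UTC on Jan 24.
Flight 2 departs at 3:22 AM UTC (Jan 24).
+3 hours 25 minutes → arrive 6:47 AM UTC on Jan 24.
Flight 1 lands earlier by 2 hours 57 minutes.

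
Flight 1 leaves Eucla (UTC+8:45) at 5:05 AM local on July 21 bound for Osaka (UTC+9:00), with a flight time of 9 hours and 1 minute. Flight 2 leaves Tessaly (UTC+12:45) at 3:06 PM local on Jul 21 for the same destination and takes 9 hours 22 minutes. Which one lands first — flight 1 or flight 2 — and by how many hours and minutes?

Flight 1 in UTC: 5:05 AM − 8:45 = 8:20 PM on Jul 20.
+9 hours and 1 minute → arrive 5:21 AM UTC on Jul 21.
Flight 2 in UTC: 3:06 PM − 12:45 = 2:21 AM on Jul 21.
+9 hours and 22 minutes → arrive 11:43 AM UTC on Jul 21.
Flight 1 lands earlier by 6 hours 22 minutes.

the first, by 6 hours 22 minutes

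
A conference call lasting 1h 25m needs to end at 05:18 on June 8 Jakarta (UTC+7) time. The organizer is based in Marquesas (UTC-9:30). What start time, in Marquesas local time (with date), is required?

Target end time in UTC: 05:18 − 7:00 = 22:18 on Jun 7.
Subtract 1 hour 25 minutes → start 20:53 UTC on Jun 7.
Marquesas is UTC−9:30: 20:53 − 9:30 = 11:23 on Jun 7.

11:23 on June 7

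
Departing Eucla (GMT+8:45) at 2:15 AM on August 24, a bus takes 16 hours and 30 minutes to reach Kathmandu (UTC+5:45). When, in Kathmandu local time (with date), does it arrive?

3:45 PM on August 24

Kathmandu is 3:00 behind Eucla.
After 16 hours 30 minutes it is 6:45 PM in Eucla.
Shift by the zone difference: 6:45 PM − 3:00 = 3:45 PM on Aug 24 in Kathmandu.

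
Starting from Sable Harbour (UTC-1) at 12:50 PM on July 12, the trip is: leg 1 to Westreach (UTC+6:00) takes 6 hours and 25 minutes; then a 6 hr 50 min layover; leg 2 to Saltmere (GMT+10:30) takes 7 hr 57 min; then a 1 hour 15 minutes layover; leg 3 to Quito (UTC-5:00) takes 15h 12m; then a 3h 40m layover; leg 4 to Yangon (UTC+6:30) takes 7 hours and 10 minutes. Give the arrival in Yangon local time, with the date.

8:49 PM on Jul 14

Convert departure to UTC: 12:50 PM + 1:00 = 1:50 PM UTC on Jul 12.
Add 6 hours and 25 minutes leg 1 → 8:15 PM UTC.
Add 6 hours and 50 minutes layover in Westreach → 3:05 AM UTC (Jul 13).
Add 7 hours 57 minutes leg 2 → 11:02 AM UTC.
Add 1 hour and 15 minutes layover in Saltmere → 12:17 PM UTC.
Add 15 hours 12 minutes leg 3 → 3:29 AM UTC (Jul 14).
Add 3 hours 40 minutes layover in Quito → 7:09 AM UTC.
Add 7 hours 10 minutes leg 4 → 2:19 PM UTC.
Yangon is UTC+6:30, so local arrival = 2:19 PM + 6:30 = 8:49 PM on Jul 14.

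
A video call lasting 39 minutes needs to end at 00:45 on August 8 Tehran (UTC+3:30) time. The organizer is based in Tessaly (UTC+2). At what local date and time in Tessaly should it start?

22:36 on August 7

Target end time in UTC: 00:45 − 3:30 = 21:15 on Aug 7.
Subtract 39 minutes → start 20:36 UTC on Aug 7.
Tessaly is UTC+2:00: 20:36 + 2:00 = 22:36 on Aug 7.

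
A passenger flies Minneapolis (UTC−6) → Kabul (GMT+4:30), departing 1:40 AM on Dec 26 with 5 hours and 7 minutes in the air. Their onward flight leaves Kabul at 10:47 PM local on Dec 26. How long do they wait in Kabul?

5 hours 30 minutes

Convert departure to UTC: 1:40 AM + 6:00 = 7:40 AM UTC on Dec 26.
Add 5 hours 7 minutes flight time → 12:47 PM UTC.
Kabul is UTC+4:30, so local arrival = 12:47 PM + 4:30 = 5:17 PM on Dec 26.
Layover = 10:47 PM − 5:17 PM = 5 hours 30 minutes.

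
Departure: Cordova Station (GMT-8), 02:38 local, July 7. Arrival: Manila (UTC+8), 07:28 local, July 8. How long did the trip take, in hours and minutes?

12 hours 50 minutes

Departure in UTC: 02:38 + 8:00 = 10:38 on Jul 7.
Arrival in UTC: 07:28 − 8:00 = 23:28 on Jul 7.
Elapsed = 23:28 − 10:38 = 12 hours 50 minutes.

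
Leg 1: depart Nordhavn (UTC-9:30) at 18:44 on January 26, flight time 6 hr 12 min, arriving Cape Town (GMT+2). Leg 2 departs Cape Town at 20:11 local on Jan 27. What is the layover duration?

Convert departure to UTC: 18:44 + 9:30 = 04:14 UTC on Jan 27.
Add 6 hours and 12 minutes flight time → 10:26 UTC.
Cape Town is UTC+2:00, so local arrival = 10:26 + 2:00 = 12:26 on Jan 27.
Layover = 20:11 − 12:26 = 7 hours 45 minutes.

7 hours 45 minutes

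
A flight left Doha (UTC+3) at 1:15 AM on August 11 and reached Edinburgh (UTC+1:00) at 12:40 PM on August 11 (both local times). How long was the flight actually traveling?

Departure in UTC: 1:15 AM − 3:00 = 10:15 PM on Aug 10.
Arrival in UTC: 12:40 PM − 1:00 = 11:40 AM on Aug 11.
Elapsed = 11:40 AM − 10:15 PM (+1 day) = 13 hours 25 minutes.

13 hours 25 minutes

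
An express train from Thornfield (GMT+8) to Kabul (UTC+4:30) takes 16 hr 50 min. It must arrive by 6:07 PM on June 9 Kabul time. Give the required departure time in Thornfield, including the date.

Target arrival in UTC: 6:07 PM − 4:30 = 1:37 PM on Jun 9.
Subtract 16 hours and 50 minutes → departure 8:47 PM UTC on Jun 8.
Thornfield is UTC+8:00: 8:47 PM + 8:00 = 4:47 AM on Jun 9.

4:47 AM on June 9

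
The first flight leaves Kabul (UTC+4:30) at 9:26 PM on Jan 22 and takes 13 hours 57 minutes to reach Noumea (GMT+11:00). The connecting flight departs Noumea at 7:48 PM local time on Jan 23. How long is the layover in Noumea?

1 hour 55 minutes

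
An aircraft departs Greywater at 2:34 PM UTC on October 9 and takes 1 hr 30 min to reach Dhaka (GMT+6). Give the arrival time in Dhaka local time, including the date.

Departure is given in UTC: 2:34 PM on Oct 9.
Add 1 hour and 30 minutes → 4:04 PM UTC.
Dhaka is UTC+6:00: 4:04 PM + 6:00 = 10:04 PM on Oct 9.

10:04 PM on October 9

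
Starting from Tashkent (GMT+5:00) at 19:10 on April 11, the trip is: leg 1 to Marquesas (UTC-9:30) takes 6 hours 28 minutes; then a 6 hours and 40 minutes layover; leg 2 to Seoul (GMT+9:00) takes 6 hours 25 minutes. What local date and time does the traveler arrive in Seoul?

Convert departure to UTC: 19:10 − 5:00 = 14:10 UTC on Apr 11.
Add 6 hours 28 minutes leg 1 → 20:38 UTC.
Add 6 hours 40 minutes layover in Marquesas → 03:18 UTC (Apr 12).
Add 6 hours and 25 minutes leg 2 → 09:43 UTC.
Seoul is UTC+9:00, so local arrival = 09:43 + 9:00 = 18:43 on Apr 12.

18:43 on April 12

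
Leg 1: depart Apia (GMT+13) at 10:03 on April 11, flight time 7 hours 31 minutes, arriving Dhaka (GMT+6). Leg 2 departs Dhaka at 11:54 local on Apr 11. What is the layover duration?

Convert departure to UTC: 10:03 − 13:00 = 21:03 UTC on Apr 10.
Add 7 hours 31 minutes flight time → 04:34 UTC (Apr 11).
Dhaka is UTC+6:00, so local arrival = 04:34 + 6:00 = 10:34 on Apr 11.
Layover = 11:54 − 10:34 = 1 hour 20 minutes.

1 hour 20 minutes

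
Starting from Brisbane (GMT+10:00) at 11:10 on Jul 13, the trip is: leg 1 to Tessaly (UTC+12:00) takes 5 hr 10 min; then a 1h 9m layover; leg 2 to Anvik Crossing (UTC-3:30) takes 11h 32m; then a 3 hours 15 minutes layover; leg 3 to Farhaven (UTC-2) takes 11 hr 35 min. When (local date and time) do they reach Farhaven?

Convert departure to UTC: 11:10 − 10:00 = 01:10 UTC on Jul 13.
Add 5 hours 10 minutes leg 1 → 06:20 UTC.
Add 1 hour and 9 minutes layover in Tessaly → 07:29 UTC.
Add 11 hours and 32 minutes leg 2 → 19:01 UTC.
Add 3 hours 15 minutes layover in Anvik Crossing → 22:16 UTC.
Add 11 hours 35 minutes leg 3 → 09:51 UTC (Jul 14).
Farhaven is UTC−2:00, so local arrival = 09:51 − 2:00 = 07:51 on Jul 14.

07:51 on Jul 14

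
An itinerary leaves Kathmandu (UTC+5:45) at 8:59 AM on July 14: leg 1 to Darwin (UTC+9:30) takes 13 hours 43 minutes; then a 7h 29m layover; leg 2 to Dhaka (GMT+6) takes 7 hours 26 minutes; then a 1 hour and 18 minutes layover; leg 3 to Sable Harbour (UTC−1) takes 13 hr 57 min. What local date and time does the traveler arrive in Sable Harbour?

Convert departure to UTC: 8:59 AM − 5:45 = 3:14 AM UTC on Jul 14.
Add 13 hours 43 minutes leg 1 → 4:57 PM UTC.
Add 7 hours 29 minutes layover in Darwin → 12:26 AM UTC (Jul 15).
Add 7 hours 26 minutes leg 2 → 7:52 AM UTC.
Add 1 hour and 18 minutes layover in Dhaka → 9:10 AM UTC.
Add 13 hours and 57 minutes leg 3 → 11:07 PM UTC.
Sable Harbour is UTC−1:00, so local arrival = 11:07 PM − 1:00 = 10:07 PM on Jul 15.

10:07 PM on July 15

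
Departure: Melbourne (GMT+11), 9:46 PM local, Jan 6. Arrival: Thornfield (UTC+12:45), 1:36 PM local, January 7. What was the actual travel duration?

Departure in UTC: 9:46 PM − 11:00 = 10:46 AM on Jan 6.
Arrival in UTC: 1:36 PM − 12:45 = 12:51 AM on Jan 7.
Elapsed = 12:51 AM − 10:46 AM (+1 day) = 14 hours 5 minutes.

14 hours 5 minutes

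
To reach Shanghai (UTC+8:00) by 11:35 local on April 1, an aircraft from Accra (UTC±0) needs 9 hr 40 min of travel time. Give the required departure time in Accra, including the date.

17:55 on March 31

Target arrival in UTC: 11:35 − 8:00 = 03:35 on Apr 1.
Subtract 9 hours and 40 minutes → departure 17:55 UTC on Mar 31.
Accra is UTC+0, so departure is 17:55 on Mar 31.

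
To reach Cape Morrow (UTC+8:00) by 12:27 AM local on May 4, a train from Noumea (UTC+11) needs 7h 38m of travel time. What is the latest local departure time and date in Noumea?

7:49 PM on May 3

Target arrival in UTC: 12:27 AM − 8:00 = 4:27 PM on May 3.
Subtract 7 hours 38 minutes → departure 8:49 AM UTC on May 3.
Noumea is UTC+11:00: 8:49 AM + 11:00 = 7:49 PM on May 3.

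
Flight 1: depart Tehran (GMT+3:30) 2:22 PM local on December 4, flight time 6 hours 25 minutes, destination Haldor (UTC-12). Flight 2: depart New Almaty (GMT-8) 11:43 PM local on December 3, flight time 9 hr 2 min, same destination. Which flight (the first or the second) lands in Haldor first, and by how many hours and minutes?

the second, by 32 minutes

Flight 1 in UTC: 2:22 PM − 3:30 = 10:52 AM on Dec 4.
+6 hours 25 minutes → arrive 5:17 PM UTC on Dec 4.
Flight 2 in UTC: 11:43 PM + 8:00 = 7:43 AM on Dec 4.
+9 hours and 2 minutes → arrive 4:45 PM UTC on Dec 4.
Flight 2 lands earlier by 32 minutes.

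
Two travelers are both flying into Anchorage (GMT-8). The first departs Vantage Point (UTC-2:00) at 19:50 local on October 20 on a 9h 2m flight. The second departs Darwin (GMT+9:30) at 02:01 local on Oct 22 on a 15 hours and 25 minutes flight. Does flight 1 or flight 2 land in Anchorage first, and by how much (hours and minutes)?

Flight 1 in UTC: 19:50 + 2:00 = 21:50 on Oct 20.
+9 hours 2 minutes → arrive 06:52 UTC on Oct 21.
Flight 2 in UTC: 02:01 − 9:30 = 16:31 on Oct 21.
+15 hours 25 minutes → arrive 07:56 UTC on Oct 22.
Flight 1 lands earlier by 25 hours 4 minutes.

the first, by 25 hours 4 minutes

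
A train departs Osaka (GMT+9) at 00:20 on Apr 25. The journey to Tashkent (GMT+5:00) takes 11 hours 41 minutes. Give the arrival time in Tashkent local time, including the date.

08:01 on April 25

Convert departure to UTC: 00:20 − 9:00 = 15:20 UTC on Apr 24.
Add 11 hours and 41 minutes travel time → 03:01 UTC (Apr 25).
Tashkent is UTC+5:00, so local arrival = 03:01 + 5:00 = 08:01 on Apr 25.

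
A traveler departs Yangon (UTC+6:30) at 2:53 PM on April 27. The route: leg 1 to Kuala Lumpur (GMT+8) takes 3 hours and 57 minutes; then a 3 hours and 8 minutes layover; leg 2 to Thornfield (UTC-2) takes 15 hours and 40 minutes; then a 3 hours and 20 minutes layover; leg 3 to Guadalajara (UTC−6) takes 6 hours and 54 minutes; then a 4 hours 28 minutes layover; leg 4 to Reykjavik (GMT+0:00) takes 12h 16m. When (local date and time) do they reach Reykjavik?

Convert departure to UTC: 2:53 PM − 6:30 = 8:23 AM UTC on Apr 27.
Add 3 hours and 57 minutes leg 1 → 12:20 PM UTC.
Add 3 hours and 8 minutes layover in Kuala Lumpur → 3:28 PM UTC.
Add 15 hours and 40 minutes leg 2 → 7:08 AM UTC (Apr 28).
Add 3 hours 20 minutes layover in Thornfield → 10:28 AM UTC.
Add 6 hours 54 minutes leg 3 → 5:22 PM UTC.
Add 4 hours 28 minutes layover in Guadalajara → 9:50 PM UTC.
Add 12 hours 16 minutes leg 4 → 10:06 AM UTC (Apr 29).
Reykjavik is UTC+0, so local arrival is the same: 10:06 AM on Apr 29.

10:06 AM on Apr 29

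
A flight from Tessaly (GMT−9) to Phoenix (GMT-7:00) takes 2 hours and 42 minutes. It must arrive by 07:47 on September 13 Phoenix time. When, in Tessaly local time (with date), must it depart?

03:05 on September 13

Target arrival in UTC: 07:47 + 7:00 = 14:47 on Sep 13.
Subtract 2 hours and 42 minutes → departure 12:05 UTC on Sep 13.
Tessaly is UTC−9:00: 12:05 − 9:00 = 03:05 on Sep 13.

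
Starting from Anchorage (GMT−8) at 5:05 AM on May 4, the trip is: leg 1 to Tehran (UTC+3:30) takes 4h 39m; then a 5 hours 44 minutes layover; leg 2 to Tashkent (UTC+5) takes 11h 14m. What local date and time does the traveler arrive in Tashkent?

3:42 PM on May 5

Convert departure to UTC: 5:05 AM + 8:00 = 1:05 PM UTC on May 4.
Add 4 hours and 39 minutes leg 1 → 5:44 PM UTC.
Add 5 hours 44 minutes layover in Tehran → 11:28 PM UTC.
Add 11 hours and 14 minutes leg 2 → 10:42 AM UTC (May 5).
Tashkent is UTC+5:00, so local arrival = 10:42 AM + 5:00 = 3:42 PM on May 5.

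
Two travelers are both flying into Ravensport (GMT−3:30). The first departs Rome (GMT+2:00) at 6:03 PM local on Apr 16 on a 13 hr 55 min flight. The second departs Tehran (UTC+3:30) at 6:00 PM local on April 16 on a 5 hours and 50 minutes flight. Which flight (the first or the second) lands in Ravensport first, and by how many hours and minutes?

Flight 1 in UTC: 6:03 PM − 2:00 = 4:03 PM on Apr 16.
+13 hours 55 minutes → arrive 5:58 AM UTC on Apr 17.
Flight 2 in UTC: 6:00 PM − 3:30 = 2:30 PM on Apr 16.
+5 hours 50 minutes → arrive 8:20 PM UTC on Apr 16.
Flight 2 lands earlier by 9 hours 38 minutes.

the second, by 9 hours 38 minutes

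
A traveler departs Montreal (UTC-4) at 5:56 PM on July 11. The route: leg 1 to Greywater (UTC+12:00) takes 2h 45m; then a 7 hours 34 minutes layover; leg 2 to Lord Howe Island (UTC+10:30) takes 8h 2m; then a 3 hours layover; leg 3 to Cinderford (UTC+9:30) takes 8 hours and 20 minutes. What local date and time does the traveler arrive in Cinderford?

Convert departure to UTC: 5:56 PM + 4:00 = 9:56 PM UTC on Jul 11.
Add 2 hours 45 minutes leg 1 → 12:41 AM UTC (Jul 12).
Add 7 hours 34 minutes layover in Greywater → 8:15 AM UTC.
Add 8 hours 2 minutes leg 2 → 4:17 PM UTC.
Add 3 hours layover in Lord Howe Island → 7:17 PM UTC.
Add 8 hours 20 minutes leg 3 → 3:37 AM UTC (Jul 13).
Cinderford is UTC+9:30, so local arrival = 3:37 AM + 9:30 = 1:07 PM on Jul 13.

1:07 PM on July 13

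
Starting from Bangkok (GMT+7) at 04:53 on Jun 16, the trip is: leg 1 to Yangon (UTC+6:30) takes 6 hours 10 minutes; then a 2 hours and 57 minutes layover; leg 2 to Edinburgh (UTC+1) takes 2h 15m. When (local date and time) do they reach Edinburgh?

10:15 on Jun 16

Convert departure to UTC: 04:53 − 7:00 = 21:53 UTC on Jun 15.
Add 6 hours and 10 minutes leg 1 → 04:03 UTC (Jun 16).
Add 2 hours 57 minutes layover in Yangon → 07:00 UTC.
Add 2 hours 15 minutes leg 2 → 09:15 UTC.
Edinburgh is UTC+1:00, so local arrival = 09:15 + 1:00 = 10:15 on Jun 16.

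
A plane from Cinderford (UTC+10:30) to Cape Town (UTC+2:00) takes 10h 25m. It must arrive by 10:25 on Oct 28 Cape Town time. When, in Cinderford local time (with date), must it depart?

Target arrival in UTC: 10:25 − 2:00 = 08:25 on Oct 28.
Subtract 10 hours and 25 minutes → departure 22:00 UTC on Oct 27.
Cinderford is UTC+10:30: 22:00 + 10:30 = 08:30 on Oct 28.

08:30 on October 28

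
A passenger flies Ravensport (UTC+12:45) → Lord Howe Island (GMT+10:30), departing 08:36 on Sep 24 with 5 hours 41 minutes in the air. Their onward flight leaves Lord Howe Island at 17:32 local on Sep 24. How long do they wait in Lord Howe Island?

5 hours 30 minutes

Convert departure to UTC: 08:36 − 12:45 = 19:51 UTC on Sep 23.
Add 5 hours and 41 minutes flight time → 01:32 UTC (Sep 24).
Lord Howe Island is UTC+10:30, so local arrival = 01:32 + 10:30 = 12:02 on Sep 24.
Layover = 17:32 − 12:02 = 5 hours 30 minutes.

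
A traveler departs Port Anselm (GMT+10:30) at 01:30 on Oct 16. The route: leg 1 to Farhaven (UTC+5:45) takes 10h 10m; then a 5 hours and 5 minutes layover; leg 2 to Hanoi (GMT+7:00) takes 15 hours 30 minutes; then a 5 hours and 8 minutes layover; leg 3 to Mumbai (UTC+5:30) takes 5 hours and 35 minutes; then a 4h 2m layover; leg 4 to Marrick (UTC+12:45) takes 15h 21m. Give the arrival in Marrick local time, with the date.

Convert departure to UTC: 01:30 − 10:30 = 15:00 UTC on Oct 15.
Add 10 hours 10 minutes leg 1 → 01:10 UTC (Oct 16).
Add 5 hours and 5 minutes layover in Farhaven → 06:15 UTC.
Add 15 hours 30 minutes leg 2 → 21:45 UTC.
Add 5 hours and 8 minutes layover in Hanoi → 02:53 UTC (Oct 17).
Add 5 hours and 35 minutes leg 3 → 08:28 UTC.
Add 4 hours 2 minutes layover in Mumbai → 12:30 UTC.
Add 15 hours 21 minutes leg 4 → 03:51 UTC (Oct 18).
Marrick is UTC+12:45, so local arrival = 03:51 + 12:45 = 16:36 on Oct 18.

16:36 on Oct 18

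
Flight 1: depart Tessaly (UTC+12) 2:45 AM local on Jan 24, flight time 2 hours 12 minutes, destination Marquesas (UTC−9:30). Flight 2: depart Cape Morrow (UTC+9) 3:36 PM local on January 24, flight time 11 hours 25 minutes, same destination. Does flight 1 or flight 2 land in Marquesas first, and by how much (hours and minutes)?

the first, by 25 hours 4 minutes

Flight 1 in UTC: 2:45 AM − 12:00 = 2:45 PM on Jan 23.
+2 hours and 12 minutes → arrive 4:57 PM UTC on Jan 23.
Flight 2 in UTC: 3:36 PM − 9:00 = 6:36 AM on Jan 24.
+11 hours and 25 minutes → arrive 6:01 PM UTC on Jan 24.
Flight 1 lands earlier by 25 hours 4 minutes.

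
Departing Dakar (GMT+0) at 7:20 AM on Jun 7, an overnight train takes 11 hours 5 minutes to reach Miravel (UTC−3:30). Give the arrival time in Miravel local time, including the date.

2:55 PM on June 7

Miravel is 3:30 behind Dakar.
After 11 hours 5 minutes it is 6:25 PM in Dakar.
Shift by the zone difference: 6:25 PM − 3:30 = 2:55 PM on Jun 7 in Miravel.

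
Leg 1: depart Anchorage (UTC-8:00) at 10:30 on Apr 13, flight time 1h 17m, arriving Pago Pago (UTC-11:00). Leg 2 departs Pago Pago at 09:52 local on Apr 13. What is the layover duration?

Convert departure to UTC: 10:30 + 8:00 = 18:30 UTC on Apr 13.
Add 1 hour and 17 minutes flight time → 19:47 UTC.
Pago Pago is UTC−11:00, so local arrival = 19:47 − 11:00 = 08:47 on Apr 13.
Layover = 09:52 − 08:47 = 1 hour 5 minutes.

1 hour 5 minutes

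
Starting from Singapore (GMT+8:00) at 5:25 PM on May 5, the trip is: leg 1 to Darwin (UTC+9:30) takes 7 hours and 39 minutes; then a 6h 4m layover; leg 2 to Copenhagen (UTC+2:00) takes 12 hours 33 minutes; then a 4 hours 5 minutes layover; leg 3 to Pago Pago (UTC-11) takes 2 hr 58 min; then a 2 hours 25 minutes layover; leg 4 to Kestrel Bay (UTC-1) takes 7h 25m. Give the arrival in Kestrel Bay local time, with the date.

Convert departure to UTC: 5:25 PM − 8:00 = 9:25 AM UTC on May 5.
Add 7 hours 39 minutes leg 1 → 5:04 PM UTC.
Add 6 hours 4 minutes layover in Darwin → 11:08 PM UTC.
Add 12 hours and 33 minutes leg 2 → 11:41 AM UTC (May 6).
Add 4 hours and 5 minutes layover in Copenhagen → 3:46 PM UTC.
Add 2 hours and 58 minutes leg 3 → 6:44 PM UTC.
Add 2 hours 25 minutes layover in Pago Pago → 9:09 PM UTC.
Add 7 hours 25 minutes leg 4 → 4:34 AM UTC (May 7).
Kestrel Bay is UTC−1:00, so local arrival = 4:34 AM − 1:00 = 3:34 AM on May 7.

3:34 AM on May 7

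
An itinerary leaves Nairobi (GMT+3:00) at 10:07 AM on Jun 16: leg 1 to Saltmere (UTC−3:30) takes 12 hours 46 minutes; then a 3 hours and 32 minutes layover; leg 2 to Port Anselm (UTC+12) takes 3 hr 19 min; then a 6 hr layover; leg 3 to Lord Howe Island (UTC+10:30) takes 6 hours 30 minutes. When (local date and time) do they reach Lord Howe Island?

1:44 AM on June 18

Convert departure to UTC: 10:07 AM − 3:00 = 7:07 AM UTC on Jun 16.
Add 12 hours 46 minutes leg 1 → 7:53 PM UTC.
Add 3 hours 32 minutes layover in Saltmere → 11:25 PM UTC.
Add 3 hours 19 minutes leg 2 → 2:44 AM UTC (Jun 17).
Add 6 hours layover in Port Anselm → 8:44 AM UTC.
Add 6 hours and 30 minutes leg 3 → 3:14 PM UTC.
Lord Howe Island is UTC+10:30, so local arrival = 3:14 PM + 10:30 = 1:44 AM on Jun 18.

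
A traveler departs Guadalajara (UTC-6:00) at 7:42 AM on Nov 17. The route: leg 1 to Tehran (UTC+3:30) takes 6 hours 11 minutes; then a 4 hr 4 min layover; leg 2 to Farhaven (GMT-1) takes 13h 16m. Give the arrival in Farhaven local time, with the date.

12:13 PM on November 18

Convert departure to UTC: 7:42 AM + 6:00 = 1:42 PM UTC on Nov 17.
Add 6 hours 11 minutes leg 1 → 7:53 PM UTC.
Add 4 hours and 4 minutes layover in Tehran → 11:57 PM UTC.
Add 13 hours 16 minutes leg 2 → 1:13 PM UTC (Nov 18).
Farhaven is UTC−1:00, so local arrival = 1:13 PM − 1:00 = 12:13 PM on Nov 18.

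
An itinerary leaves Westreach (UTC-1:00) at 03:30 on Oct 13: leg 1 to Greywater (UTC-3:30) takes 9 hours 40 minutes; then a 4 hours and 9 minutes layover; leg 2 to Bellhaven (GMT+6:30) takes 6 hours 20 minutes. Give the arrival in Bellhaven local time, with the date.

07:09 on Oct 14

Convert departure to UTC: 03:30 + 1:00 = 04:30 UTC on Oct 13.
Add 9 hours 40 minutes leg 1 → 14:10 UTC.
Add 4 hours and 9 minutes layover in Greywater → 18:19 UTC.
Add 6 hours and 20 minutes leg 2 → 00:39 UTC (Oct 14).
Bellhaven is UTC+6:30, so local arrival = 00:39 + 6:30 = 07:09 on Oct 14.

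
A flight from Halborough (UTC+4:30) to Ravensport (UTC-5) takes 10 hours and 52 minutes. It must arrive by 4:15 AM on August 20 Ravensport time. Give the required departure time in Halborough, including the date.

Target arrival in UTC: 4:15 AM + 5:00 = 9:15 AM on Aug 20.
Subtract 10 hours and 52 minutes → departure 10:23 PM UTC on Aug 19.
Halborough is UTC+4:30: 10:23 PM + 4:30 = 2:53 AM on Aug 20.

2:53 AM on Aug 20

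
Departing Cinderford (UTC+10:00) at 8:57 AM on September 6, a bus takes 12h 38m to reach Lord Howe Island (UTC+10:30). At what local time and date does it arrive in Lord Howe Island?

10:05 PM on Sep 6

Convert departure to UTC: 8:57 AM − 10:00 = 10:57 PM UTC on Sep 5.
Add 12 hours 38 minutes travel time → 11:35 AM UTC (Sep 6).
Lord Howe Island is UTC+10:30, so local arrival = 11:35 AM + 10:30 = 10:05 PM on Sep 6.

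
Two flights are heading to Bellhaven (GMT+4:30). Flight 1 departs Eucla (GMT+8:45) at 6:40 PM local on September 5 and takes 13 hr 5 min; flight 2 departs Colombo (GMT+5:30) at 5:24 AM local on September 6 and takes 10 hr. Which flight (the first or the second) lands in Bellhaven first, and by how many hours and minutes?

Flight 1 in UTC: 6:40 PM − 8:45 = 9:55 AM on Sep 5.
+13 hours and 5 minutes → arrive 11:00 PM UTC on Sep 5.
Flight 2 in UTC: 5:24 AM − 5:30 = 11:54 PM on Sep 5.
+10 hours → arrive 9:54 AM UTC on Sep 6.
Flight 1 lands earlier by 10 hours 54 minutes.

the first, by 10 hours 54 minutes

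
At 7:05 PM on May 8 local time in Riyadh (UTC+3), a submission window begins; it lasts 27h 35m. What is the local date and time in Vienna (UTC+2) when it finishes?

9:40 PM on May 9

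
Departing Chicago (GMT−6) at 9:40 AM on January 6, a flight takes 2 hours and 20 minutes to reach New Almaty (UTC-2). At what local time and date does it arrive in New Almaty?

Convert departure to UTC: 9:40 AM + 6:00 = 3:40 PM UTC on Jan 6.
Add 2 hours 20 minutes travel time → 6:00 PM UTC.
New Almaty is UTC−2:00, so local arrival = 6:00 PM − 2:00 = 4:00 PM on Jan 6.

4:00 PM on Jan 6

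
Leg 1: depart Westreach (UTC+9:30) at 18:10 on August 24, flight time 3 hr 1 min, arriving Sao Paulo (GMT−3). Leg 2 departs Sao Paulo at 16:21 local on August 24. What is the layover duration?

Convert departure to UTC: 18:10 − 9:30 = 08:40 UTC on Aug 24.
Add 3 hours and 1 minute flight time → 11:41 UTC.
Sao Paulo is UTC−3:00, so local arrival = 11:41 − 3:00 = 08:41 on Aug 24.
Layover = 16:21 − 08:41 = 7 hours 40 minutes.

7 hours 40 minutes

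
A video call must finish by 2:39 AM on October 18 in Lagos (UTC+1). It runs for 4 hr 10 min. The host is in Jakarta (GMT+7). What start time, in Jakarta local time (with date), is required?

Target end time in UTC: 2:39 AM − 1:00 = 1:39 AM on Oct 18.
Subtract 4 hours 10 minutes → start 9:29 PM UTC on Oct 17.
Jakarta is UTC+7:00: 9:29 PM + 7:00 = 4:29 AM on Oct 18.

4:29 AM on October 18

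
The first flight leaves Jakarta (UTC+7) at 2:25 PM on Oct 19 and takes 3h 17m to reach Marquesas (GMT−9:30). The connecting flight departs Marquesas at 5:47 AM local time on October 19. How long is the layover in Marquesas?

Convert departure to UTC: 2:25 PM − 7:00 = 7:25 AM UTC on Oct 19.
Add 3 hours and 17 minutes flight time → 10:42 AM UTC.
Marquesas is UTC−9:30, so local arrival = 10:42 AM − 9:30 = 1:12 AM on Oct 19.
Layover = 5:47 AM − 1:12 AM = 4 hours 35 minutes.

4 hours 35 minutes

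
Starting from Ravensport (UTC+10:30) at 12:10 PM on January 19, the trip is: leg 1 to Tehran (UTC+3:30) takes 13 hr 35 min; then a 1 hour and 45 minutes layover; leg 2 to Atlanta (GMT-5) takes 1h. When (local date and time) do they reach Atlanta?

Convert departure to UTC: 12:10 PM − 10:30 = 1:40 AM UTC on Jan 19.
Add 13 hours 35 minutes leg 1 → 3:15 PM UTC.
Add 1 hour 45 minutes layover in Tehran → 5:00 PM UTC.
Add 1 hour leg 2 → 6:00 PM UTC.
Atlanta is UTC−5:00, so local arrival = 6:00 PM − 5:00 = 1:00 PM on Jan 19.

1:00 PM on January 19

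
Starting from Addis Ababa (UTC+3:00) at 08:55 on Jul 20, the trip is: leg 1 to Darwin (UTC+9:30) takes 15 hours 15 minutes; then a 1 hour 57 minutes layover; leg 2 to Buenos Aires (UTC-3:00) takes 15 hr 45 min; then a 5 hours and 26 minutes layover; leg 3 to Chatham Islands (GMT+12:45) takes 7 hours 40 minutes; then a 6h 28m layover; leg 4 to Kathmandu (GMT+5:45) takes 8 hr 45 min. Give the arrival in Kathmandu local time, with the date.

Convert departure to UTC: 08:55 − 3:00 = 05:55 UTC on Jul 20.
Add 15 hours and 15 minutes leg 1 → 21:10 UTC.
Add 1 hour 57 minutes layover in Darwin → 23:07 UTC.
Add 15 hours 45 minutes leg 2 → 14:52 UTC (Jul 21).
Add 5 hours and 26 minutes layover in Buenos Aires → 20:18 UTC.
Add 7 hours and 40 minutes leg 3 → 03:58 UTC (Jul 22).
Add 6 hours and 28 minutes layover in Chatham Islands → 10:26 UTC.
Add 8 hours 45 minutes leg 4 → 19:11 UTC.
Kathmandu is UTC+5:45, so local arrival = 19:11 + 5:45 = 00:56 on Jul 23.

00:56 on Jul 23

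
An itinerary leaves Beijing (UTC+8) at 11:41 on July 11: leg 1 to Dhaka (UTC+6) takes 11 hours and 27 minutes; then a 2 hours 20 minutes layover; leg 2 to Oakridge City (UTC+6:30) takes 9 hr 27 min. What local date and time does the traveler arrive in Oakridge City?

Convert departure to UTC: 11:41 − 8:00 = 03:41 UTC on Jul 11.
Add 11 hours 27 minutes leg 1 → 15:08 UTC.
Add 2 hours 20 minutes layover in Dhaka → 17:28 UTC.
Add 9 hours 27 minutes leg 2 → 02:55 UTC (Jul 12).
Oakridge City is UTC+6:30, so local arrival = 02:55 + 6:30 = 09:25 on Jul 12.

09:25 on Jul 12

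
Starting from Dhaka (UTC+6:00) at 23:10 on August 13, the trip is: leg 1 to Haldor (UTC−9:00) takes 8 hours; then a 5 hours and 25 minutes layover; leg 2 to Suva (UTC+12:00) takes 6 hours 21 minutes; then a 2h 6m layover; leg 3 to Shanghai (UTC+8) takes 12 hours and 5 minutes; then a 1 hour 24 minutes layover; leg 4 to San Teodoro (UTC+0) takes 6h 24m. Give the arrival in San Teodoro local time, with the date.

Convert departure to UTC: 23:10 − 6:00 = 17:10 UTC on Aug 13.
Add 8 hours leg 1 → 01:10 UTC (Aug 14).
Add 5 hours and 25 minutes layover in Haldor → 06:35 UTC.
Add 6 hours 21 minutes leg 2 → 12:56 UTC.
Add 2 hours and 6 minutes layover in Suva → 15:02 UTC.
Add 12 hours and 5 minutes leg 3 → 03:07 UTC (Aug 15).
Add 1 hour and 24 minutes layover in Shanghai → 04:31 UTC.
Add 6 hours 24 minutes leg 4 → 10:55 UTC.
San Teodoro is UTC+0, so local arrival is the same: 10:55 on Aug 15.

10:55 on Aug 15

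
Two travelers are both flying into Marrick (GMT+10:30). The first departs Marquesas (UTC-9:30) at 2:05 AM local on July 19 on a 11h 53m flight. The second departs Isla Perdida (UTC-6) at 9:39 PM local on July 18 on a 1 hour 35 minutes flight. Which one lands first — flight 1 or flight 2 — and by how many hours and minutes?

Flight 1 in UTC: 2:05 AM + 9:30 = 11:35 AM on Jul 19.
+11 hours 53 minutes → arrive 11:28 PM UTC on Jul 19.
Flight 2 in UTC: 9:39 PM + 6:00 = 3:39 AM on Jul 19.
+1 hour 35 minutes → arrive 5:14 AM UTC on Jul 19.
Flight 2 lands earlier by 18 hours 14 minutes.

the second, by 18 hours 14 minutes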